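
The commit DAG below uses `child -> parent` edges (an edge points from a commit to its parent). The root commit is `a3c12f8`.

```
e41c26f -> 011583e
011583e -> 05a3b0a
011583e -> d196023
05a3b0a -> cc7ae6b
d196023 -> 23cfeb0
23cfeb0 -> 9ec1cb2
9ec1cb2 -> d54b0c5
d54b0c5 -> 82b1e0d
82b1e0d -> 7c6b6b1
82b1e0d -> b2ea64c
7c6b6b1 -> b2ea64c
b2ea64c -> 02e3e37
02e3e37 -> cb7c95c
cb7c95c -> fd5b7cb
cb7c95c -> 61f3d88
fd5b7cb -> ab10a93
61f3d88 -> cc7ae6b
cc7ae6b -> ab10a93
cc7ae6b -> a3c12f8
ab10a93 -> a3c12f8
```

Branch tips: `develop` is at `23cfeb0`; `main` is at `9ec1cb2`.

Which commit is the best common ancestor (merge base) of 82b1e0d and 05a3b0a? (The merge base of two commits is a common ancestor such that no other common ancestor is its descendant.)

cc7ae6b

Ancestors of 82b1e0d: {02e3e37, 61f3d88, 7c6b6b1, 82b1e0d, a3c12f8, ab10a93, b2ea64c, cb7c95c, cc7ae6b, fd5b7cb}.
Ancestors of 05a3b0a: {05a3b0a, a3c12f8, ab10a93, cc7ae6b}.
Common ancestors: {a3c12f8, ab10a93, cc7ae6b}.
Among these, cc7ae6b is not an ancestor of any other common ancestor — it is the merge base.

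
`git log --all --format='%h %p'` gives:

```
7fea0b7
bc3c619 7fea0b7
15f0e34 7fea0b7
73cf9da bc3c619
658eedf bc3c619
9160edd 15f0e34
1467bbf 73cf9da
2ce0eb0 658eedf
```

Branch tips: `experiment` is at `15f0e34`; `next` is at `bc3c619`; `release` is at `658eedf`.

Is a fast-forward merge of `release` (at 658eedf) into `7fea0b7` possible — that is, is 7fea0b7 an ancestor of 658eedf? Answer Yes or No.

Yes

A fast-forward from 7fea0b7 to 658eedf is possible iff 7fea0b7 is an ancestor of 658eedf.
Ancestors of 658eedf: {658eedf, 7fea0b7, bc3c619}.
7fea0b7 is among them, so fast-forward is possible.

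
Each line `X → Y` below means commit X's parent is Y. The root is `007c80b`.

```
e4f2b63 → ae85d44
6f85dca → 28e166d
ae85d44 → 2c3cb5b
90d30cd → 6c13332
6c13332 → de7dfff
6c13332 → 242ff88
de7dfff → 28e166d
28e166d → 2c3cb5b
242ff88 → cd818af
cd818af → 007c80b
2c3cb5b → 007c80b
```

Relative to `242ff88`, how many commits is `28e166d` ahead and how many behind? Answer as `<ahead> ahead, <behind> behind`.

2 ahead, 2 behind

Reachable from 28e166d: {007c80b, 28e166d, 2c3cb5b}.
Reachable from 242ff88: {007c80b, 242ff88, cd818af}.
Only in 28e166d's history (ahead): {28e166d, 2c3cb5b} — 2.
Only in 242ff88's history (behind): {242ff88, cd818af} — 2.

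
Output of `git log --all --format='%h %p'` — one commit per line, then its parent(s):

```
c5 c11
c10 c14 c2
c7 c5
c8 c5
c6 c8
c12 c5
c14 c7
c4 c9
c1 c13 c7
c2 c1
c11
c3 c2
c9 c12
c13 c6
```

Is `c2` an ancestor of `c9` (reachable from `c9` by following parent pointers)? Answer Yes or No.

Ancestors of c9: {c11, c12, c5, c9}.
c2 is not in that set, so it is not an ancestor of c9.

No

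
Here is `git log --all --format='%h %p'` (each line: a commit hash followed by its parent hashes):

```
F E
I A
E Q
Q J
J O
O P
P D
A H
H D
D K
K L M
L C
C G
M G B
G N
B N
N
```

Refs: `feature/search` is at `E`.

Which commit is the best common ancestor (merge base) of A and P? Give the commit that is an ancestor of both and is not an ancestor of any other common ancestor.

Ancestors of A: {A, B, C, D, G, H, K, L, M, N}.
Ancestors of P: {B, C, D, G, K, L, M, N, P}.
Common ancestors: {B, C, D, G, K, L, M, N}.
Among these, D is not an ancestor of any other common ancestor — it is the merge base.

D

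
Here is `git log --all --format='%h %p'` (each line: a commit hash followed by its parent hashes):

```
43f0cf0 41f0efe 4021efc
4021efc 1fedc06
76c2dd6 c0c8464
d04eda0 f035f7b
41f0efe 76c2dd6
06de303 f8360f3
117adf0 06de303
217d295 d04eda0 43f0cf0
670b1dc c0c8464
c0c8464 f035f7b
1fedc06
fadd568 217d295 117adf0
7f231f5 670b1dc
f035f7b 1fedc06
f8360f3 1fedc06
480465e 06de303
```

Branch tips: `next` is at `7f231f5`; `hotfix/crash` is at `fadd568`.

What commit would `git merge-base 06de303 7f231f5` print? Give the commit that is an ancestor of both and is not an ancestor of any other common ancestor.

1fedc06

Ancestors of 06de303: {06de303, 1fedc06, f8360f3}.
Ancestors of 7f231f5: {1fedc06, 670b1dc, 7f231f5, c0c8464, f035f7b}.
Common ancestors: {1fedc06}.
The only common ancestor is 1fedc06, so it is the merge base.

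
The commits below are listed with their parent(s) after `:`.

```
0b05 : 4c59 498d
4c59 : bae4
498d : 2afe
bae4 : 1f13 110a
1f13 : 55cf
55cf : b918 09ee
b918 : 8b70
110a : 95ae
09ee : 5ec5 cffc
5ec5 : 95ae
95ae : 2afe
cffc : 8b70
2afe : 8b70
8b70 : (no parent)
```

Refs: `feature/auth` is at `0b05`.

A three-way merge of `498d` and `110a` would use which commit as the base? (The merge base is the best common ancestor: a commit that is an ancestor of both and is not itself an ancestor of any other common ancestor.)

Ancestors of 498d: {2afe, 498d, 8b70}.
Ancestors of 110a: {110a, 2afe, 8b70, 95ae}.
Common ancestors: {2afe, 8b70}.
Among these, 2afe is not an ancestor of any other common ancestor — it is the merge base.

2afe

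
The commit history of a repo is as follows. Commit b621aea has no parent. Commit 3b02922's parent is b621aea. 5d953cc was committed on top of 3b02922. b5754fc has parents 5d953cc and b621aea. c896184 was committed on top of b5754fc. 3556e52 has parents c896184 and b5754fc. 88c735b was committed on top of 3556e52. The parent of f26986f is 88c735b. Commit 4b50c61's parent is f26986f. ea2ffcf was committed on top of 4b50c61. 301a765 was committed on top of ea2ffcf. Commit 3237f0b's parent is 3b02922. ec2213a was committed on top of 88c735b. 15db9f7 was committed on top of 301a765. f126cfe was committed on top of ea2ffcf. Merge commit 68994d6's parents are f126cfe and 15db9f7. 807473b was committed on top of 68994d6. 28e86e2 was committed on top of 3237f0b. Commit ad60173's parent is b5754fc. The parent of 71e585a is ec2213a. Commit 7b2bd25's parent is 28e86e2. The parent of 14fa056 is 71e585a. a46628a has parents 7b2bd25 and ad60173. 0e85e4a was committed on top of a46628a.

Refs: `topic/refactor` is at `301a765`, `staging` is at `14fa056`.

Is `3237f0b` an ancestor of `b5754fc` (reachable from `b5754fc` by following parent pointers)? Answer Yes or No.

No

Ancestors of b5754fc: {3b02922, 5d953cc, b5754fc, b621aea}.
3237f0b is not in that set, so it is not an ancestor of b5754fc.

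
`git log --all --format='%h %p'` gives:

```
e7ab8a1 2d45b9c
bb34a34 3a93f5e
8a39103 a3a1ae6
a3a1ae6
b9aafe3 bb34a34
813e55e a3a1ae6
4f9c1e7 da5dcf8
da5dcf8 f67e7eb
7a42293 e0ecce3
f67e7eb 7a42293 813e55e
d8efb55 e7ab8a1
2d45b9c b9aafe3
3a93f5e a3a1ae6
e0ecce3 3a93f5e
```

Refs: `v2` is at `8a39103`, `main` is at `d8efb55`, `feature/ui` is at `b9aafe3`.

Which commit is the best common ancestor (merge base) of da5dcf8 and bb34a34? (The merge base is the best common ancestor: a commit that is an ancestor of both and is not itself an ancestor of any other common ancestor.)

3a93f5e

Ancestors of da5dcf8: {3a93f5e, 7a42293, 813e55e, a3a1ae6, da5dcf8, e0ecce3, f67e7eb}.
Ancestors of bb34a34: {3a93f5e, a3a1ae6, bb34a34}.
Common ancestors: {3a93f5e, a3a1ae6}.
Among these, 3a93f5e is not an ancestor of any other common ancestor — it is the merge base.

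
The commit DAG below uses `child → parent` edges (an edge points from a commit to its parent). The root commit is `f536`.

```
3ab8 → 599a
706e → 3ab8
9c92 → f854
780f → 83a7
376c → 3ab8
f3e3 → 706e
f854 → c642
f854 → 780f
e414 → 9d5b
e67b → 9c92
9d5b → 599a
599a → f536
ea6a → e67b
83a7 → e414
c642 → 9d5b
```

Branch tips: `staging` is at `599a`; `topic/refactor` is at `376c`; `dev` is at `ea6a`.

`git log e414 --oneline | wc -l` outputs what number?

4

Walking parent pointers from e414: reachable set = {599a, 9d5b, e414, f536}.
That is 4 commits.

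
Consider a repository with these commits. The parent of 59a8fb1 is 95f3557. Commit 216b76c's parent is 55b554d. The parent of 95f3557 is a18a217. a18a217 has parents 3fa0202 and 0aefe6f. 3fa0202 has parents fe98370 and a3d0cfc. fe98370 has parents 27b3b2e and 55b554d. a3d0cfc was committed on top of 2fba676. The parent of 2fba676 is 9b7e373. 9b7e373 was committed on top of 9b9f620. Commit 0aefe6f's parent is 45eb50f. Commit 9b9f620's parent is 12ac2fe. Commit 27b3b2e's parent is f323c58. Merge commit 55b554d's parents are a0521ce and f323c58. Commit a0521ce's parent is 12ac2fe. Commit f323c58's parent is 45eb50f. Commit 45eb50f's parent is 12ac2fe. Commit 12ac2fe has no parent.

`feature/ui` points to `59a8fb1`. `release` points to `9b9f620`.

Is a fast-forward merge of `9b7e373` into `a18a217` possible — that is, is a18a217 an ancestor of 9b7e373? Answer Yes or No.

A fast-forward from a18a217 to 9b7e373 is possible iff a18a217 is an ancestor of 9b7e373.
Ancestors of 9b7e373: {12ac2fe, 9b7e373, 9b9f620}.
a18a217 is not among them, so fast-forward is not possible.

No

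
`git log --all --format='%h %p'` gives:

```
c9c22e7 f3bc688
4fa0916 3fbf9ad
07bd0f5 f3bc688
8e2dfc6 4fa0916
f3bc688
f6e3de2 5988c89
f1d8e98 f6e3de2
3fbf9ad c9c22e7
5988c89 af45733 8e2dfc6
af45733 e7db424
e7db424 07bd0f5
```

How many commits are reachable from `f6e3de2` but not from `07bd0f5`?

8

Reachable from f6e3de2: {07bd0f5, 3fbf9ad, 4fa0916, 5988c89, 8e2dfc6, af45733, c9c22e7, e7db424, f3bc688, f6e3de2}.
Reachable from 07bd0f5: {07bd0f5, f3bc688}.
In f6e3de2's history but not 07bd0f5's: {3fbf9ad, 4fa0916, 5988c89, 8e2dfc6, af45733, c9c22e7, e7db424, f6e3de2} — 8 commits.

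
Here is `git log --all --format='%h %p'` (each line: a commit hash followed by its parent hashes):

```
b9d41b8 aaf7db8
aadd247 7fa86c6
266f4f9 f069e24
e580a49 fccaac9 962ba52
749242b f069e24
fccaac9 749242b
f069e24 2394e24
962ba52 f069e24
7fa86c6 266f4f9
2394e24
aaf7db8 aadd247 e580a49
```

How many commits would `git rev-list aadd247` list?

Walking parent pointers from aadd247: reachable set = {2394e24, 266f4f9, 7fa86c6, aadd247, f069e24}.
That is 5 commits.

5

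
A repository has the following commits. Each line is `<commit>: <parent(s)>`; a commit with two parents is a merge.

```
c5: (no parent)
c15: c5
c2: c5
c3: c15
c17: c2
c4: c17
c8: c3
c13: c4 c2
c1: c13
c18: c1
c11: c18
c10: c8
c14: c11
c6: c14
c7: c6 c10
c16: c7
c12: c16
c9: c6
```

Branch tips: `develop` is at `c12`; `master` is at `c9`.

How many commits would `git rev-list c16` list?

16

Walking parent pointers from c16: reachable set = {c1, c10, c11, c13, c14, c15, c16, c17, c18, c2, c3, c4, c5, c6, c7, c8}.
That is 16 commits.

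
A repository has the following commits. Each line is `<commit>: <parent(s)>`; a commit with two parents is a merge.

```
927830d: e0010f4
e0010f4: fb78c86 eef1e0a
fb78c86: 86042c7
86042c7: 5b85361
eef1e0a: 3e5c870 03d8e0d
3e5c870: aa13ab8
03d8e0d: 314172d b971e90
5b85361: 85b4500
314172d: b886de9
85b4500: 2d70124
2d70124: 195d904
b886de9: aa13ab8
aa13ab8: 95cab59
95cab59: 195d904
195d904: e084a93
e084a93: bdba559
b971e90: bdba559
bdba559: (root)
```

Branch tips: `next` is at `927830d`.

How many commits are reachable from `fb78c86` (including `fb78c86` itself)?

Walking parent pointers from fb78c86: reachable set = {195d904, 2d70124, 5b85361, 85b4500, 86042c7, bdba559, e084a93, fb78c86}.
That is 8 commits.

8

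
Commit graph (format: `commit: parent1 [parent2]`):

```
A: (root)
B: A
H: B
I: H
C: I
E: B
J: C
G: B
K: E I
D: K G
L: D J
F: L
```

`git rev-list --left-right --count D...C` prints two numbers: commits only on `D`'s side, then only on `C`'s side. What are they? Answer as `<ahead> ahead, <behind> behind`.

4 ahead, 1 behind

Reachable from D: {A, B, D, E, G, H, I, K}.
Reachable from C: {A, B, C, H, I}.
Only in D's history (ahead): {D, E, G, K} — 4.
Only in C's history (behind): {C} — 1.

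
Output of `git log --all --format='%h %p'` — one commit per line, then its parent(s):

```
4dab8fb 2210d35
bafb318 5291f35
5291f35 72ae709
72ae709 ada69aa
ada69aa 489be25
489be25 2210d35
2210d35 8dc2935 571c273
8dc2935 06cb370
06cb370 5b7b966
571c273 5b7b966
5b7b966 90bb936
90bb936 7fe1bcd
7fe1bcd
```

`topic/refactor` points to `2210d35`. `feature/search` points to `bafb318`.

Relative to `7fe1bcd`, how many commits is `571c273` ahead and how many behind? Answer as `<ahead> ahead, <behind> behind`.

Reachable from 571c273: {571c273, 5b7b966, 7fe1bcd, 90bb936}.
Reachable from 7fe1bcd: {7fe1bcd}.
Only in 571c273's history (ahead): {571c273, 5b7b966, 90bb936} — 3.
Only in 7fe1bcd's history (behind): {} — 0.

3 ahead, 0 behind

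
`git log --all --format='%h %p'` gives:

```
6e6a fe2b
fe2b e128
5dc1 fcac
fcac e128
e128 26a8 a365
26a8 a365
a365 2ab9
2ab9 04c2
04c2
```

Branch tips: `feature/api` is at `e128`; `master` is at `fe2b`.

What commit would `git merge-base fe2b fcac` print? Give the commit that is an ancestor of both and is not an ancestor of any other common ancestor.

e128

Ancestors of fe2b: {04c2, 26a8, 2ab9, a365, e128, fe2b}.
Ancestors of fcac: {04c2, 26a8, 2ab9, a365, e128, fcac}.
Common ancestors: {04c2, 26a8, 2ab9, a365, e128}.
Among these, e128 is not an ancestor of any other common ancestor — it is the merge base.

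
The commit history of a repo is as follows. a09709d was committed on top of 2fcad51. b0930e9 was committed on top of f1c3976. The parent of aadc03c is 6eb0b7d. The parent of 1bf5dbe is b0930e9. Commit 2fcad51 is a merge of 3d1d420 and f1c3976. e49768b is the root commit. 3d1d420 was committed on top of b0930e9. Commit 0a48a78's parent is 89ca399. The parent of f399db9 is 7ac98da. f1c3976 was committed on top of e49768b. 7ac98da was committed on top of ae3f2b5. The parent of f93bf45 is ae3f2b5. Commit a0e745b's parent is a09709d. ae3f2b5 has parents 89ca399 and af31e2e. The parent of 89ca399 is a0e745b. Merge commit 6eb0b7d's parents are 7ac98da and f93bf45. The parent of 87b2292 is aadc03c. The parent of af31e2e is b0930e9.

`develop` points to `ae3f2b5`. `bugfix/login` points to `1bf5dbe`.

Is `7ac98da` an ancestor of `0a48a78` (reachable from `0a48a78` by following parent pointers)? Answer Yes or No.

No

Ancestors of 0a48a78: {0a48a78, 2fcad51, 3d1d420, 89ca399, a09709d, a0e745b, b0930e9, e49768b, f1c3976}.
7ac98da is not in that set, so it is not an ancestor of 0a48a78.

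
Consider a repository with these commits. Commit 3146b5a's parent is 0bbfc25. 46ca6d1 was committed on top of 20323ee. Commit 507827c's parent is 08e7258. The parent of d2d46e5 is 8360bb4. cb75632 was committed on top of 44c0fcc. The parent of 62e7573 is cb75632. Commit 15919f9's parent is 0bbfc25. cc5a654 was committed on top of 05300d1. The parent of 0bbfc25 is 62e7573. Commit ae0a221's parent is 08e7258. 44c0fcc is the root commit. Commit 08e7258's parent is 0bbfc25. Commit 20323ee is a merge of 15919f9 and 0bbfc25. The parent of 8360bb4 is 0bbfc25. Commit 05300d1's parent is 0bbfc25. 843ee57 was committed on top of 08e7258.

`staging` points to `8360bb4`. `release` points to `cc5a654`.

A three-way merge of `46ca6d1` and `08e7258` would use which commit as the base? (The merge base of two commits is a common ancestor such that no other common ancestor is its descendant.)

0bbfc25

Ancestors of 46ca6d1: {0bbfc25, 15919f9, 20323ee, 44c0fcc, 46ca6d1, 62e7573, cb75632}.
Ancestors of 08e7258: {08e7258, 0bbfc25, 44c0fcc, 62e7573, cb75632}.
Common ancestors: {0bbfc25, 44c0fcc, 62e7573, cb75632}.
Among these, 0bbfc25 is not an ancestor of any other common ancestor — it is the merge base.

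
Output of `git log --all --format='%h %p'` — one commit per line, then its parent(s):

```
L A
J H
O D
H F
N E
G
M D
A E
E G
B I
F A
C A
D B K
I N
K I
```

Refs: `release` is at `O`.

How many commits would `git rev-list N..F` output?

2

Reachable from F: {A, E, F, G}.
Reachable from N: {E, G, N}.
In F's history but not N's: {A, F} — 2 commits.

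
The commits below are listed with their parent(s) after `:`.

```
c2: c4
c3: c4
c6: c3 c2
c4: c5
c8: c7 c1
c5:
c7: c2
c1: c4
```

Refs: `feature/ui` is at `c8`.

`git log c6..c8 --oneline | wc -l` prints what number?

3

Reachable from c8: {c1, c2, c4, c5, c7, c8}.
Reachable from c6: {c2, c3, c4, c5, c6}.
In c8's history but not c6's: {c1, c7, c8} — 3 commits.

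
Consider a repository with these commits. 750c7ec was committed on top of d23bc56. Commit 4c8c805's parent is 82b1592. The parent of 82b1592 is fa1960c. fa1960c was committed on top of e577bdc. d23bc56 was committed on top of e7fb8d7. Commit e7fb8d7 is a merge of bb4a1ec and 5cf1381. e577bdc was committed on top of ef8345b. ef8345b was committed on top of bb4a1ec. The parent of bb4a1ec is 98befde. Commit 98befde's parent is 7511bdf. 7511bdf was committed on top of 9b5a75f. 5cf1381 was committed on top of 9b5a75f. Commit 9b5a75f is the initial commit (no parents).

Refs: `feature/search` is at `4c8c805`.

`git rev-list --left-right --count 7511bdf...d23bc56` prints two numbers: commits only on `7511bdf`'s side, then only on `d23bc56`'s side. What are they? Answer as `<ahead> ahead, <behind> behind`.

0 ahead, 5 behind

Reachable from 7511bdf: {7511bdf, 9b5a75f}.
Reachable from d23bc56: {5cf1381, 7511bdf, 98befde, 9b5a75f, bb4a1ec, d23bc56, e7fb8d7}.
Only in 7511bdf's history (ahead): {} — 0.
Only in d23bc56's history (behind): {5cf1381, 98befde, bb4a1ec, d23bc56, e7fb8d7} — 5.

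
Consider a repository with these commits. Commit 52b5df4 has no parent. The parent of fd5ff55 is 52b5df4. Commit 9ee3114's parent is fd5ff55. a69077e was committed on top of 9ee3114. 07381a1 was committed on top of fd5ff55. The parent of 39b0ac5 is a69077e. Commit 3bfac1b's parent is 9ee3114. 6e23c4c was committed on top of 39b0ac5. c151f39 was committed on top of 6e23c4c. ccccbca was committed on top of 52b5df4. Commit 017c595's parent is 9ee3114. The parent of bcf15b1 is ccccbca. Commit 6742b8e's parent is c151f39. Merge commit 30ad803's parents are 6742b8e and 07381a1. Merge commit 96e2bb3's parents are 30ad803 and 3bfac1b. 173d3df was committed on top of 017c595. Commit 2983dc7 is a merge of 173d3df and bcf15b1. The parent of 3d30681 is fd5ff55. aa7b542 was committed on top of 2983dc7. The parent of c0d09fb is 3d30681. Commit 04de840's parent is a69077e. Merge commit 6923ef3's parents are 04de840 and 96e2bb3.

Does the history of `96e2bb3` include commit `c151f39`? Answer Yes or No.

Ancestors of 96e2bb3 (commits reachable by following parents): {07381a1, 30ad803, 39b0ac5, 3bfac1b, 52b5df4, 6742b8e, 6e23c4c, 96e2bb3, 9ee3114, a69077e, c151f39, fd5ff55}.
c151f39 is in that set, so it is an ancestor of 96e2bb3.

Yes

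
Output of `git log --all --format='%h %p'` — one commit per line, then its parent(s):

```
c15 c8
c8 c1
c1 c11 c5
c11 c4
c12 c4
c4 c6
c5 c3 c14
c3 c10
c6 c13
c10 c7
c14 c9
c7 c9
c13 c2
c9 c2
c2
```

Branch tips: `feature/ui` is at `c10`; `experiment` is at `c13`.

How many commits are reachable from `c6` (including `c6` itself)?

3

Walking parent pointers from c6: reachable set = {c13, c2, c6}.
That is 3 commits.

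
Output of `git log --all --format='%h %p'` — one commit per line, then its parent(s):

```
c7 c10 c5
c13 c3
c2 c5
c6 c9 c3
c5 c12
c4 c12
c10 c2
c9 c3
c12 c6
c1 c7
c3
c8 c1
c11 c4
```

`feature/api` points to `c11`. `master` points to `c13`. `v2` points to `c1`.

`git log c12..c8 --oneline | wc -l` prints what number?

Reachable from c8: {c1, c10, c12, c2, c3, c5, c6, c7, c8, c9}.
Reachable from c12: {c12, c3, c6, c9}.
In c8's history but not c12's: {c1, c10, c2, c5, c7, c8} — 6 commits.

6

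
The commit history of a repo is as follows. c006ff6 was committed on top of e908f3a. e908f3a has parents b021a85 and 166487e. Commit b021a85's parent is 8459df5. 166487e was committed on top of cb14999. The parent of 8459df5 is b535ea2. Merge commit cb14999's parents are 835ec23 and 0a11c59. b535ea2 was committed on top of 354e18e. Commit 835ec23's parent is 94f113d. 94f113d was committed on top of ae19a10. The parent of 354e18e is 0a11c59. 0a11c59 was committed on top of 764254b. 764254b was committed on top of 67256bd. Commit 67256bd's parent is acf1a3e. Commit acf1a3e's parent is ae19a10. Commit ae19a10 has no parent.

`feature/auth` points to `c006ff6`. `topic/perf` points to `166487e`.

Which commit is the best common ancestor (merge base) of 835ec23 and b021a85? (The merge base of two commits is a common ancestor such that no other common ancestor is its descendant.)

Ancestors of 835ec23: {835ec23, 94f113d, ae19a10}.
Ancestors of b021a85: {0a11c59, 354e18e, 67256bd, 764254b, 8459df5, acf1a3e, ae19a10, b021a85, b535ea2}.
Common ancestors: {ae19a10}.
The only common ancestor is ae19a10, so it is the merge base.

ae19a10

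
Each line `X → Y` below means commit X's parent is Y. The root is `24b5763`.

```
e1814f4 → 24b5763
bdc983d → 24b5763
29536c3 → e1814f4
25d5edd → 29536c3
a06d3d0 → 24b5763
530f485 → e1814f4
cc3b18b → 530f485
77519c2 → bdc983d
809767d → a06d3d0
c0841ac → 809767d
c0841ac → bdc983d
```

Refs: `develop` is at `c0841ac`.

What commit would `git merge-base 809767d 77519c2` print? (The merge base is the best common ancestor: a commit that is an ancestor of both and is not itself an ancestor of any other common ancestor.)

Ancestors of 809767d: {24b5763, 809767d, a06d3d0}.
Ancestors of 77519c2: {24b5763, 77519c2, bdc983d}.
Common ancestors: {24b5763}.
The only common ancestor is 24b5763, so it is the merge base.

24b5763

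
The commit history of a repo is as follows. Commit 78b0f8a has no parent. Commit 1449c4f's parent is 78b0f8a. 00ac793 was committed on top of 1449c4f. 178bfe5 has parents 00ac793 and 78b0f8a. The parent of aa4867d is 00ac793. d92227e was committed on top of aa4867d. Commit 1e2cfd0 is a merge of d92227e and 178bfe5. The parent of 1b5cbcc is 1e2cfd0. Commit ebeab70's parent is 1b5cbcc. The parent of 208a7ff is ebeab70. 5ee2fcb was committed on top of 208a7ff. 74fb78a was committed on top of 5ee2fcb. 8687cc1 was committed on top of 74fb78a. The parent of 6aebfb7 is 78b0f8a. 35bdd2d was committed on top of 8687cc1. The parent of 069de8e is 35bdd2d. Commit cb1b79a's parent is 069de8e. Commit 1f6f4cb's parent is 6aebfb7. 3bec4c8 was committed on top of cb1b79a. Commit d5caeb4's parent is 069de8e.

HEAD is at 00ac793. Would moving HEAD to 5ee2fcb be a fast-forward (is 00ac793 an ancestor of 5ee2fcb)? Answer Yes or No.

A fast-forward from 00ac793 to 5ee2fcb is possible iff 00ac793 is an ancestor of 5ee2fcb.
Ancestors of 5ee2fcb: {00ac793, 1449c4f, 178bfe5, 1b5cbcc, 1e2cfd0, 208a7ff, 5ee2fcb, 78b0f8a, aa4867d, d92227e, ebeab70}.
00ac793 is among them, so fast-forward is possible.

Yes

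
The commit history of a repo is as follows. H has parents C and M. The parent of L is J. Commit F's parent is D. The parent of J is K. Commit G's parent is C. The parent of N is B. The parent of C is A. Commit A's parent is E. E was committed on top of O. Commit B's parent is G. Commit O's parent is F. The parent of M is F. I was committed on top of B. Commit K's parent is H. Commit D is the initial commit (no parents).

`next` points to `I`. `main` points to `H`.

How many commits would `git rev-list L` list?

11

Walking parent pointers from L: reachable set = {A, C, D, E, F, H, J, K, L, M, O}.
That is 11 commits.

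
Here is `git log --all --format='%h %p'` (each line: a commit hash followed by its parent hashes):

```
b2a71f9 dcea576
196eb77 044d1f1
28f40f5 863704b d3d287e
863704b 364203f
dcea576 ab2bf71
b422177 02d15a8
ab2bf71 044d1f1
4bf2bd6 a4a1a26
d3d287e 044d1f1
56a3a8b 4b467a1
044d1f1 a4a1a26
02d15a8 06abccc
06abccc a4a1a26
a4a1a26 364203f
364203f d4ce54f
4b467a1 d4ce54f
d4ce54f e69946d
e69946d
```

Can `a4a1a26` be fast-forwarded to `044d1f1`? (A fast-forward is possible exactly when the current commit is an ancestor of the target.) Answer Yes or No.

Yes

A fast-forward from a4a1a26 to 044d1f1 is possible iff a4a1a26 is an ancestor of 044d1f1.
Ancestors of 044d1f1: {044d1f1, 364203f, a4a1a26, d4ce54f, e69946d}.
a4a1a26 is among them, so fast-forward is possible.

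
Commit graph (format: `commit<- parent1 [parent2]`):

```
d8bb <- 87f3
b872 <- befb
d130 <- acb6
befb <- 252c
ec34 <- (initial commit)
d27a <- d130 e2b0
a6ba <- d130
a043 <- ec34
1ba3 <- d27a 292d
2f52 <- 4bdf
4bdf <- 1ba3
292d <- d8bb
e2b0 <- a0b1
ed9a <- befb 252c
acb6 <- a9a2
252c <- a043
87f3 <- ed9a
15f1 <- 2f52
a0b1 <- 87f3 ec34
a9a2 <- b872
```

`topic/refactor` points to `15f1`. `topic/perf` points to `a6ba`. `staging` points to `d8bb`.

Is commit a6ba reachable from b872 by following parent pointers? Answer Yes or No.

Ancestors of b872: {252c, a043, b872, befb, ec34}.
a6ba is not in that set, so it is not an ancestor of b872.

No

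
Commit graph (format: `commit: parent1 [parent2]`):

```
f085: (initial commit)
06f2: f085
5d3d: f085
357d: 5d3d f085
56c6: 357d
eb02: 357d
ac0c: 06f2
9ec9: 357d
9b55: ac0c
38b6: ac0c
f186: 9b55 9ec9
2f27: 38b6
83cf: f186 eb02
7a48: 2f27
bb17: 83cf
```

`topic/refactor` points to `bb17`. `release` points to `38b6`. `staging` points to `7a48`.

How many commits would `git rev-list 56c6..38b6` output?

Reachable from 38b6: {06f2, 38b6, ac0c, f085}.
Reachable from 56c6: {357d, 56c6, 5d3d, f085}.
In 38b6's history but not 56c6's: {06f2, 38b6, ac0c} — 3 commits.

3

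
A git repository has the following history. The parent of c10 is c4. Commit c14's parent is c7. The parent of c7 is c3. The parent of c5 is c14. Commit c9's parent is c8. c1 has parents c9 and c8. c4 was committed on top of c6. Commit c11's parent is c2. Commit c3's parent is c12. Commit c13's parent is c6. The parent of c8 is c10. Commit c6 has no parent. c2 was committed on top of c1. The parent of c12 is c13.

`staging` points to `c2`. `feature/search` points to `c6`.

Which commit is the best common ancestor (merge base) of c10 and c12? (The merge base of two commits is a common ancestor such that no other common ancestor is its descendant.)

Ancestors of c10: {c10, c4, c6}.
Ancestors of c12: {c12, c13, c6}.
Common ancestors: {c6}.
The only common ancestor is c6, so it is the merge base.

c6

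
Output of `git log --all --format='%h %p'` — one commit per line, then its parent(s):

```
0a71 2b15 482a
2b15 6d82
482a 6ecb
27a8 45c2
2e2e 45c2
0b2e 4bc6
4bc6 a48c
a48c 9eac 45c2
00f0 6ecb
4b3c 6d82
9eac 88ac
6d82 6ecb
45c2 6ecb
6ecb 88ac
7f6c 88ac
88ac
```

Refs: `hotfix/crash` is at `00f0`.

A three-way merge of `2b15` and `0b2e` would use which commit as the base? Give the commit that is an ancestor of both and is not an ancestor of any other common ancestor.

6ecb

Ancestors of 2b15: {2b15, 6d82, 6ecb, 88ac}.
Ancestors of 0b2e: {0b2e, 45c2, 4bc6, 6ecb, 88ac, 9eac, a48c}.
Common ancestors: {6ecb, 88ac}.
Among these, 6ecb is not an ancestor of any other common ancestor — it is the merge base.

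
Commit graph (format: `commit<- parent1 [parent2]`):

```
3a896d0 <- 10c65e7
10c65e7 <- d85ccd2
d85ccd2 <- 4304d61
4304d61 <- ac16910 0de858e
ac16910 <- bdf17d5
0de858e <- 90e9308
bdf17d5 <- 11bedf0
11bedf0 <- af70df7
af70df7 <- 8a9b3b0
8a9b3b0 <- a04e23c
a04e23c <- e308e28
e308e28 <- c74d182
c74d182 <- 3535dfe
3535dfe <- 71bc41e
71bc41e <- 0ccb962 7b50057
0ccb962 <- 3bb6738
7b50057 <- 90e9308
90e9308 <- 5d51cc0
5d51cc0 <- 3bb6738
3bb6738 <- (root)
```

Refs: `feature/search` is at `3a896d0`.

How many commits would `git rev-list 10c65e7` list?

Walking parent pointers from 10c65e7: reachable set = {0ccb962, 0de858e, 10c65e7, 11bedf0, 3535dfe, 3bb6738, 4304d61, 5d51cc0, 71bc41e, 7b50057, 8a9b3b0, 90e9308, a04e23c, ac16910, af70df7, bdf17d5, c74d182, d85ccd2, e308e28}.
That is 19 commits.

19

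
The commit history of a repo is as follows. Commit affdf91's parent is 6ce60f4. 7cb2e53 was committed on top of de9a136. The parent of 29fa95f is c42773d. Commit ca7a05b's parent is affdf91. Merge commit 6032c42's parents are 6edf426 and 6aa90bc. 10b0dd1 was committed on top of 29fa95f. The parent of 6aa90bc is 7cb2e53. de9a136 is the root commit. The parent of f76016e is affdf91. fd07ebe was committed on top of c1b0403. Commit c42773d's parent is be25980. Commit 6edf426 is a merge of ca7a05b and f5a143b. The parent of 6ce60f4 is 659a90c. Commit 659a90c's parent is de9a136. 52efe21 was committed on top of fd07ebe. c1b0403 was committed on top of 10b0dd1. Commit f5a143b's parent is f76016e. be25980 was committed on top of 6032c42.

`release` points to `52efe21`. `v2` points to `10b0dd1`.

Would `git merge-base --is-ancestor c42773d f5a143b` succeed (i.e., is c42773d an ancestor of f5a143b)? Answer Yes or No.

No

Ancestors of f5a143b: {659a90c, 6ce60f4, affdf91, de9a136, f5a143b, f76016e}.
c42773d is not in that set, so it is not an ancestor of f5a143b.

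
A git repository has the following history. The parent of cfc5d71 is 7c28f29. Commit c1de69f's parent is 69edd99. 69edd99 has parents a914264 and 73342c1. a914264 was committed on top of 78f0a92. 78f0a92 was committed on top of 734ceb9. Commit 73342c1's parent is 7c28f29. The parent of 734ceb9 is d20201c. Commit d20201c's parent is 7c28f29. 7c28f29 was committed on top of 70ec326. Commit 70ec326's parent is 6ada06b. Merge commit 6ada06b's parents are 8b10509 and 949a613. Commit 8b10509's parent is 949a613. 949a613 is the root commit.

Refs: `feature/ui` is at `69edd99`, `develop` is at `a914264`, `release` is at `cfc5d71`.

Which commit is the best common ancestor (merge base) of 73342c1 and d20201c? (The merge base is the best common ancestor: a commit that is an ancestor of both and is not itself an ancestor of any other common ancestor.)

7c28f29

Ancestors of 73342c1: {6ada06b, 70ec326, 73342c1, 7c28f29, 8b10509, 949a613}.
Ancestors of d20201c: {6ada06b, 70ec326, 7c28f29, 8b10509, 949a613, d20201c}.
Common ancestors: {6ada06b, 70ec326, 7c28f29, 8b10509, 949a613}.
Among these, 7c28f29 is not an ancestor of any other common ancestor — it is the merge base.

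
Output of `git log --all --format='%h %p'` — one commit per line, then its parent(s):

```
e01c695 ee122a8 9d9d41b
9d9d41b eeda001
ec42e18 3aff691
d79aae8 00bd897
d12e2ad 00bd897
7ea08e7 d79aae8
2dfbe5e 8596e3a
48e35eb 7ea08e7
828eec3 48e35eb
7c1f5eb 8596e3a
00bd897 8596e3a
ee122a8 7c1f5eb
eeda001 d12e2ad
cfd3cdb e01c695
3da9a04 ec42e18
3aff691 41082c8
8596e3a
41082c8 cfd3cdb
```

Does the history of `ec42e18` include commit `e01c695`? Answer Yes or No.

Yes

Ancestors of ec42e18 (commits reachable by following parents): {00bd897, 3aff691, 41082c8, 7c1f5eb, 8596e3a, 9d9d41b, cfd3cdb, d12e2ad, e01c695, ec42e18, ee122a8, eeda001}.
e01c695 is in that set, so it is an ancestor of ec42e18.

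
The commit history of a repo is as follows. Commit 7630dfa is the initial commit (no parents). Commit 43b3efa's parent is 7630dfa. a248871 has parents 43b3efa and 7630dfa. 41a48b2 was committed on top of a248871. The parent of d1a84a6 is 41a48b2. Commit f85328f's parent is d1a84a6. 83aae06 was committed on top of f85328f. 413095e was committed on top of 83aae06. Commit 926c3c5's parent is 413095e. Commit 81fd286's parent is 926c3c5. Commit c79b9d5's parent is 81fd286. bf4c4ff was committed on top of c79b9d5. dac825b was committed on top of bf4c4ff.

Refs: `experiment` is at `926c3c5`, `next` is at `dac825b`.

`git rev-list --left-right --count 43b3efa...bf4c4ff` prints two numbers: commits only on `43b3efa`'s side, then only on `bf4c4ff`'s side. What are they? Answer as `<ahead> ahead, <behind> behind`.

0 ahead, 10 behind

Reachable from 43b3efa: {43b3efa, 7630dfa}.
Reachable from bf4c4ff: {413095e, 41a48b2, 43b3efa, 7630dfa, 81fd286, 83aae06, 926c3c5, a248871, bf4c4ff, c79b9d5, d1a84a6, f85328f}.
Only in 43b3efa's history (ahead): {} — 0.
Only in bf4c4ff's history (behind): {413095e, 41a48b2, 81fd286, 83aae06, 926c3c5, a248871, bf4c4ff, c79b9d5, d1a84a6, f85328f} — 10.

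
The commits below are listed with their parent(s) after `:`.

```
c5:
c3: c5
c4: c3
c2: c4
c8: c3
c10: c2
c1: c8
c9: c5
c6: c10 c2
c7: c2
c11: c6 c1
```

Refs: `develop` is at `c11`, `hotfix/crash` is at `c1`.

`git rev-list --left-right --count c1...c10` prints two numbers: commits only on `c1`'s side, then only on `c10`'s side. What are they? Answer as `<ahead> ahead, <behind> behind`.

Reachable from c1: {c1, c3, c5, c8}.
Reachable from c10: {c10, c2, c3, c4, c5}.
Only in c1's history (ahead): {c1, c8} — 2.
Only in c10's history (behind): {c10, c2, c4} — 3.

2 ahead, 3 behind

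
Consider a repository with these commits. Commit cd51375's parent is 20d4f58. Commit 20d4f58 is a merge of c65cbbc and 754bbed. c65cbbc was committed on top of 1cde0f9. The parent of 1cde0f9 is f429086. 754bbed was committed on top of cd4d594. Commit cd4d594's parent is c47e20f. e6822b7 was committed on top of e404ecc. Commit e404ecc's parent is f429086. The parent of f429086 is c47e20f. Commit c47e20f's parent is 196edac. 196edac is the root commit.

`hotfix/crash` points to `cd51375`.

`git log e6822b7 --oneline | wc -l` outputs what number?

5

Walking parent pointers from e6822b7: reachable set = {196edac, c47e20f, e404ecc, e6822b7, f429086}.
That is 5 commits.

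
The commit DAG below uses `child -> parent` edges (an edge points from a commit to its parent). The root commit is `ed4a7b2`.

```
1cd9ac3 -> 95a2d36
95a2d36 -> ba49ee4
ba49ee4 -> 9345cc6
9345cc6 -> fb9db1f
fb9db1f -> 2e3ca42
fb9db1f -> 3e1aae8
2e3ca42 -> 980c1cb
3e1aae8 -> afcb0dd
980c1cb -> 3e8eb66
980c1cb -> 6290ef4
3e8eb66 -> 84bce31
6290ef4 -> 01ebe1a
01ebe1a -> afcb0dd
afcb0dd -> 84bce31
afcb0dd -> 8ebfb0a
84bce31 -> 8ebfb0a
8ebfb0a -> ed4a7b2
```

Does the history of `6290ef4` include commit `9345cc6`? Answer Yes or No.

No

Ancestors of 6290ef4: {01ebe1a, 6290ef4, 84bce31, 8ebfb0a, afcb0dd, ed4a7b2}.
9345cc6 is not in that set, so it is not an ancestor of 6290ef4.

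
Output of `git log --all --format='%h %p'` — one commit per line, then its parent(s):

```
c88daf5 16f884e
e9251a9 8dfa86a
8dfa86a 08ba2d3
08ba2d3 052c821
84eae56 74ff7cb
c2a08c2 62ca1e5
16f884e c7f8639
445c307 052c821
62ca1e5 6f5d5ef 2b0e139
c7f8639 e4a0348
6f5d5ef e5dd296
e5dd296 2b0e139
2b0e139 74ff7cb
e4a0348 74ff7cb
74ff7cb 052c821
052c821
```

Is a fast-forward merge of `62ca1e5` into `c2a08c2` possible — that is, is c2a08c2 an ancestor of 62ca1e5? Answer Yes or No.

A fast-forward from c2a08c2 to 62ca1e5 is possible iff c2a08c2 is an ancestor of 62ca1e5.
Ancestors of 62ca1e5: {052c821, 2b0e139, 62ca1e5, 6f5d5ef, 74ff7cb, e5dd296}.
c2a08c2 is not among them, so fast-forward is not possible.

No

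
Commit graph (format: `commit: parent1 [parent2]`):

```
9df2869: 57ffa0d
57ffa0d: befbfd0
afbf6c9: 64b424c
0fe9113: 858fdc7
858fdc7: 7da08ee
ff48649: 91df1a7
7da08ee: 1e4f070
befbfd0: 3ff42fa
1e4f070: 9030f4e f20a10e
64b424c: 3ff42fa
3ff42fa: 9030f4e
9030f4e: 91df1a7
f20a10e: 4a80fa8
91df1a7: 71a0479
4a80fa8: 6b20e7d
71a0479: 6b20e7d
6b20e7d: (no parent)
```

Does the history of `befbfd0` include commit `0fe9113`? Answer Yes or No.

Ancestors of befbfd0: {3ff42fa, 6b20e7d, 71a0479, 9030f4e, 91df1a7, befbfd0}.
0fe9113 is not in that set, so it is not an ancestor of befbfd0.

No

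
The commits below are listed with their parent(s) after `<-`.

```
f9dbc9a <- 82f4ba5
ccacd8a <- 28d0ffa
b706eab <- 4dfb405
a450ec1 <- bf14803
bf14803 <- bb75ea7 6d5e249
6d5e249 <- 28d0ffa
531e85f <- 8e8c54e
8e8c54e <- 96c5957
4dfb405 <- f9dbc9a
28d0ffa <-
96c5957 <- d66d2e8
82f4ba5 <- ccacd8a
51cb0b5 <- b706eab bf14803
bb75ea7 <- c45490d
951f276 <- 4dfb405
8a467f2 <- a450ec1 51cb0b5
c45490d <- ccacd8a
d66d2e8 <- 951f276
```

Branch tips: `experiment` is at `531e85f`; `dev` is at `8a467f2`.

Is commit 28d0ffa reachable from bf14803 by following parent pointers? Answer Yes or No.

Yes

Ancestors of bf14803 (commits reachable by following parents): {28d0ffa, 6d5e249, bb75ea7, bf14803, c45490d, ccacd8a}.
28d0ffa is in that set, so it is an ancestor of bf14803.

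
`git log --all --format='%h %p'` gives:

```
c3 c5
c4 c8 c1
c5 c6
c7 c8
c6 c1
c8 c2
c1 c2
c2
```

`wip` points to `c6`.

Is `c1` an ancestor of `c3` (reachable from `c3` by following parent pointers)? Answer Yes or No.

Yes

Ancestors of c3 (commits reachable by following parents): {c1, c2, c3, c5, c6}.
c1 is in that set, so it is an ancestor of c3.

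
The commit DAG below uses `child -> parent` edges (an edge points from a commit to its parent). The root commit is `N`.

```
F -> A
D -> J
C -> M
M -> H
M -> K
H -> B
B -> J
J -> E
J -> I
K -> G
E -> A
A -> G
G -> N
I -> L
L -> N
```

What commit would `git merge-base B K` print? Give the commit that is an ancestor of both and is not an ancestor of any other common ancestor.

Ancestors of B: {A, B, E, G, I, J, L, N}.
Ancestors of K: {G, K, N}.
Common ancestors: {G, N}.
Among these, G is not an ancestor of any other common ancestor — it is the merge base.

G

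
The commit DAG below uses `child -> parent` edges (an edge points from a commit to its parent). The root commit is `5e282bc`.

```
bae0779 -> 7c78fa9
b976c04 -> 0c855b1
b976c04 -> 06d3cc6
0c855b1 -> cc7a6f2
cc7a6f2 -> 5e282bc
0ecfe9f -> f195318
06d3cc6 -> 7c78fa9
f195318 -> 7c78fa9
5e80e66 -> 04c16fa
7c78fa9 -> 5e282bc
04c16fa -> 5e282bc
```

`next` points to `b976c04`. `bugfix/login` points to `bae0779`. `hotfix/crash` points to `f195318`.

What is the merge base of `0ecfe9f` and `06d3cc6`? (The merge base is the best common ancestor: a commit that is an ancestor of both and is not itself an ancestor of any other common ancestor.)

Ancestors of 0ecfe9f: {0ecfe9f, 5e282bc, 7c78fa9, f195318}.
Ancestors of 06d3cc6: {06d3cc6, 5e282bc, 7c78fa9}.
Common ancestors: {5e282bc, 7c78fa9}.
Among these, 7c78fa9 is not an ancestor of any other common ancestor — it is the merge base.

7c78fa9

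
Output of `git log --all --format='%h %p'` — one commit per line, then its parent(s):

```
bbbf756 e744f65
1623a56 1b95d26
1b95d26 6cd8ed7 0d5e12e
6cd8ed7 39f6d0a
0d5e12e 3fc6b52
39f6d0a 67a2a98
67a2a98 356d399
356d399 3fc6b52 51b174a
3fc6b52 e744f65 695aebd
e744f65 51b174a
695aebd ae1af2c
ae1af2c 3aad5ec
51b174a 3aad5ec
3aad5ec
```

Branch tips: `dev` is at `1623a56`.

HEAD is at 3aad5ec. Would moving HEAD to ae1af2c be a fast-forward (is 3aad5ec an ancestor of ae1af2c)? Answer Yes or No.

A fast-forward from 3aad5ec to ae1af2c is possible iff 3aad5ec is an ancestor of ae1af2c.
Ancestors of ae1af2c: {3aad5ec, ae1af2c}.
3aad5ec is among them, so fast-forward is possible.

Yes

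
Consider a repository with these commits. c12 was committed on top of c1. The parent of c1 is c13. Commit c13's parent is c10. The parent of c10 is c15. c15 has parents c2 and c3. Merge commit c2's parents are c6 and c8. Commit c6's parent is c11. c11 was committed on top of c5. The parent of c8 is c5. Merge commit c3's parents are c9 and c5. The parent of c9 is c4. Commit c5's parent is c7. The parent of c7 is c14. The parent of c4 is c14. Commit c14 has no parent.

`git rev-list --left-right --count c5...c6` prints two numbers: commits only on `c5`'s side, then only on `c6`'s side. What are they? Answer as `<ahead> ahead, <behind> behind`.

0 ahead, 2 behind

Reachable from c5: {c14, c5, c7}.
Reachable from c6: {c11, c14, c5, c6, c7}.
Only in c5's history (ahead): {} — 0.
Only in c6's history (behind): {c11, c6} — 2.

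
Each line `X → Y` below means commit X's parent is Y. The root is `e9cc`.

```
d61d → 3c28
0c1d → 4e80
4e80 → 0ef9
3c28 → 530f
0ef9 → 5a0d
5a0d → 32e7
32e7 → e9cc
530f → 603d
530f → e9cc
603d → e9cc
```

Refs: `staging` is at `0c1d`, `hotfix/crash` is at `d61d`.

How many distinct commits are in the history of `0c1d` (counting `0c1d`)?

Walking parent pointers from 0c1d: reachable set = {0c1d, 0ef9, 32e7, 4e80, 5a0d, e9cc}.
That is 6 commits.

6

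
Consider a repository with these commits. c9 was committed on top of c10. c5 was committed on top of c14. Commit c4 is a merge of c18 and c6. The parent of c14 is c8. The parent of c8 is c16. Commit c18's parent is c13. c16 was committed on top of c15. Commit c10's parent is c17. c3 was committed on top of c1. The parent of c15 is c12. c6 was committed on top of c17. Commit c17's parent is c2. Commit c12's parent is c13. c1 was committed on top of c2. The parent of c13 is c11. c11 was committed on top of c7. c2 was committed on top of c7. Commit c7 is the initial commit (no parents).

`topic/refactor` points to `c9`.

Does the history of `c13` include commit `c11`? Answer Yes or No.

Ancestors of c13 (commits reachable by following parents): {c11, c13, c7}.
c11 is in that set, so it is an ancestor of c13.

Yes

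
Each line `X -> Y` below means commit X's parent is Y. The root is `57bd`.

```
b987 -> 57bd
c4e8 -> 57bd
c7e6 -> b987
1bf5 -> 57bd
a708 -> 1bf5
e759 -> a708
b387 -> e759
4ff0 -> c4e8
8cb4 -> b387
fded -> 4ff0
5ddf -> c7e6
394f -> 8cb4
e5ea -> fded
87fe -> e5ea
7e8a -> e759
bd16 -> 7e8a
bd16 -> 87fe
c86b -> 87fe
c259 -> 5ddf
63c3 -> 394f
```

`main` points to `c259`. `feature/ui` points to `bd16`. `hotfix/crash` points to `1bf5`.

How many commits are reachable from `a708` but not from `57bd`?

Reachable from a708: {1bf5, 57bd, a708}.
Reachable from 57bd: {57bd}.
In a708's history but not 57bd's: {1bf5, a708} — 2 commits.

2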